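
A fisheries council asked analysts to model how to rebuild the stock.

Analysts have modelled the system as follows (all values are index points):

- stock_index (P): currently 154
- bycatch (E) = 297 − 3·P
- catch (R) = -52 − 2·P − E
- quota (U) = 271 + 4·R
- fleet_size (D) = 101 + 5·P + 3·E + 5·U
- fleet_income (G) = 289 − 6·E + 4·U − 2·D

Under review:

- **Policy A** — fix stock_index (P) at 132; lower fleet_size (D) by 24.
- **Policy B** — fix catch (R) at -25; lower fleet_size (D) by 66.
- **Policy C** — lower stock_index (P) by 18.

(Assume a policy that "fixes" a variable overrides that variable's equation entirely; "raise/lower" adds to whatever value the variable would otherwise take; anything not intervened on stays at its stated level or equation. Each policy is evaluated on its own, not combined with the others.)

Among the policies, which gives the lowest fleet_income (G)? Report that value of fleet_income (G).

-367

Policy A (P := 132, D − 24):
  P = 132
  E = 297 − 3·132 = -99
  R = -52 − 2·132 − (-99) = -217
  U = 271 + 4·(-217) = -597
  D = 101 + 5·132 + 3·(-99) + 5·(-597) (−24 from intervention) = -2545
  G = 289 − 6·(-99) + 4·(-597) − 2·(-2545) = 3585
Policy B (R := -25, D − 66):
  P = 154
  E = 297 − 3·154 = -165
  R = -25
  U = 271 + 4·(-25) = 171
  D = 101 + 5·154 + 3·(-165) + 5·171 (−66 from intervention) = 1165
  G = 289 − 6·(-165) + 4·171 − 2·1165 = -367
Policy C (P − 18):
  P = 154 − 18 = 136
  E = 297 − 3·136 = -111
  R = -52 − 2·136 − (-111) = -213
  U = 271 + 4·(-213) = -581
  D = 101 + 5·136 + 3·(-111) + 5·(-581) = -2457
  G = 289 − 6·(-111) + 4·(-581) − 2·(-2457) = 3545
Comparing — Policy A: G=3585, Policy B: G=-367, Policy C: G=3545. Lowest is -367 (Policy B).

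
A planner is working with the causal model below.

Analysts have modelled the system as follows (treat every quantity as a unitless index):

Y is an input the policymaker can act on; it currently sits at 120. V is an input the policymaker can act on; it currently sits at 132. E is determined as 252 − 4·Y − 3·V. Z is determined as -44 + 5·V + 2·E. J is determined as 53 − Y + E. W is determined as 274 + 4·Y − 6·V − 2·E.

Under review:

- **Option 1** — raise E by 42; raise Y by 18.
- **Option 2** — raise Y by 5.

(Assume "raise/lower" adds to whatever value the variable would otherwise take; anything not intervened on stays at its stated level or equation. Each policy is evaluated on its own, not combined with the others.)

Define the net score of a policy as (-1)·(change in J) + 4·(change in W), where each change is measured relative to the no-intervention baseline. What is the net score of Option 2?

Baseline:
  Y = 120
  V = 132
  E = 252 − 4·120 − 3·132 = -624
  J = 53 − 120 + (-624) = -691
  W = 274 + 4·120 − 6·132 − 2·(-624) = 1210
Option 2 (Y + 5):
  Y = 120 + 5 = 125
  V = 132
  E = 252 − 4·125 − 3·132 = -644
  J = 53 − 125 + (-644) = -716
  W = 274 + 4·125 − 6·132 − 2·(-644) = 1270
ΔJ = -716 − (-691) = -25; ΔW = 1270 − 1210 = 60
Score = (-1)·(-25) + 4·60 = 265

265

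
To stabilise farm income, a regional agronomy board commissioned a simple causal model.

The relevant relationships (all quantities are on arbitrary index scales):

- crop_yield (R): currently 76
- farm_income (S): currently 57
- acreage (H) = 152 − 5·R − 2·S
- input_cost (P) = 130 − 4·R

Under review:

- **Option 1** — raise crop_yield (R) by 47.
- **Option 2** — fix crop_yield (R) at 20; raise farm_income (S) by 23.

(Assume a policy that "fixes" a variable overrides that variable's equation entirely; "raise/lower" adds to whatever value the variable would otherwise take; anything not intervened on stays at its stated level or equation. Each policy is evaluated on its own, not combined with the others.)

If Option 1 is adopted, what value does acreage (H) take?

-577

Option 1 (R + 47):
  R = 76 + 47 = 123
  S = 57
  H = 152 − 5·123 − 2·57 = -577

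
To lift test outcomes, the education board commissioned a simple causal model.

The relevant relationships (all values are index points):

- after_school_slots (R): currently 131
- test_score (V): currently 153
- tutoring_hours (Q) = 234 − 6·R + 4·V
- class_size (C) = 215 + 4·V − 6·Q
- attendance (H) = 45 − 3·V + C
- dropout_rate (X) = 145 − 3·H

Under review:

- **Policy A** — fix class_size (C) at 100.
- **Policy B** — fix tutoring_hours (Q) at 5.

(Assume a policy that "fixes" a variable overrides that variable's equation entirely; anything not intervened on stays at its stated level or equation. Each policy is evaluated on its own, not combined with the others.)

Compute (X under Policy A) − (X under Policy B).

2091

Policy A (C := 100):
  R = 131
  V = 153
  Q = 234 − 6·131 + 4·153 = 60
  C = 100
  H = 45 − 3·153 + 100 = -314
  X = 145 − 3·(-314) = 1087
Policy B (Q := 5):
  R = 131
  V = 153
  Q = 5
  C = 215 + 4·153 − 6·5 = 797
  H = 45 − 3·153 + 797 = 383
  X = 145 − 3·383 = -1004
X: 1087 − (-1004) = 2091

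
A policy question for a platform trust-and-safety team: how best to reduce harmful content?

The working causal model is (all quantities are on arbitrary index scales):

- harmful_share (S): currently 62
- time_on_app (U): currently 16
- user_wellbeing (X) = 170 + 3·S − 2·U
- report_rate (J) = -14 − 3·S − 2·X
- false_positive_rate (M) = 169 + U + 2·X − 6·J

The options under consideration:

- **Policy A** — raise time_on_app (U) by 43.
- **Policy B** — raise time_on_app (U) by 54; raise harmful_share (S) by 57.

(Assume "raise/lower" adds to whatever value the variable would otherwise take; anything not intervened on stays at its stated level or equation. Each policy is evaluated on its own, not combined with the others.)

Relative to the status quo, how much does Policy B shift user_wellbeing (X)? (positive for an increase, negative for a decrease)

63

Baseline:
  S = 62
  U = 16
  X = 170 + 3·62 − 2·16 = 324
Policy B (U + 54, S + 57):
  S = 62 + 57 = 119
  U = 16 + 54 = 70
  X = 170 + 3·119 − 2·70 = 387
Change in X: 387 − 324 = 63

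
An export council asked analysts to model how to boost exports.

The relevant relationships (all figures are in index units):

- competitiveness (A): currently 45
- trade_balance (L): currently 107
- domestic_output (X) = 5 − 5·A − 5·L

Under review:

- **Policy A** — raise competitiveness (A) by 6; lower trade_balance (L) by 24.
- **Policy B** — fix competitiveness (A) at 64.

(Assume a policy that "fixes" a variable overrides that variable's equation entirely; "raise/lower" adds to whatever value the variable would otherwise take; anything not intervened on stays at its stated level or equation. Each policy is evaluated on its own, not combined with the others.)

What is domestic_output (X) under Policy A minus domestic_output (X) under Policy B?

185

Policy A (A + 6, L − 24):
  A = 45 + 6 = 51
  L = 107 − 24 = 83
  X = 5 − 5·51 − 5·83 = -665
Policy B (A := 64):
  A = 64
  L = 107
  X = 5 − 5·64 − 5·107 = -850
X: -665 − (-850) = 185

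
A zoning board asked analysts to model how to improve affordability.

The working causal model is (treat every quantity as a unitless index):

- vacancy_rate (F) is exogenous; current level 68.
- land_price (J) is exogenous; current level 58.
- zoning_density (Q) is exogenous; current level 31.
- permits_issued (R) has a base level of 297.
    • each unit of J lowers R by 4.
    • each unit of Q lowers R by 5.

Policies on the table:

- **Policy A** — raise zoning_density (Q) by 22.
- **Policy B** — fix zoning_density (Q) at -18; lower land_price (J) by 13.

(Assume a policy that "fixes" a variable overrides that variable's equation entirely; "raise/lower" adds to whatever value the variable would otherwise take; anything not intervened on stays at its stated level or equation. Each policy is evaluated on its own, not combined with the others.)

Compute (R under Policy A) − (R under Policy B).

-407

Policy A (Q + 22):
  J = 58
  Q = 31 + 22 = 53
  R = 297 − 4·58 − 5·53 = -200
Policy B (Q := -18, J − 13):
  J = 58 − 13 = 45
  Q = -18
  R = 297 − 4·45 − 5·(-18) = 207
R: -200 − 207 = -407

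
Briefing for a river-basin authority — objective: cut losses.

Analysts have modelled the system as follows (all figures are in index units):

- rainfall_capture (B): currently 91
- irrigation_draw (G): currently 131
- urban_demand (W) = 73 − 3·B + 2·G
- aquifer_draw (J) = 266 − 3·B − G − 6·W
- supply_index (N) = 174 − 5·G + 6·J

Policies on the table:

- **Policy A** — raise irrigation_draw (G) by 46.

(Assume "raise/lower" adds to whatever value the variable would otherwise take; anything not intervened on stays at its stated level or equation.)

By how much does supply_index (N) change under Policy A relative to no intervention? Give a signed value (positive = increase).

Baseline:
  B = 91
  G = 131
  W = 73 − 3·91 + 2·131 = 62
  J = 266 − 3·91 − 131 − 6·62 = -510
  N = 174 − 5·131 + 6·(-510) = -3541
Policy A (G + 46):
  B = 91
  G = 131 + 46 = 177
  W = 73 − 3·91 + 2·177 = 154
  J = 266 − 3·91 − 177 − 6·154 = -1108
  N = 174 − 5·177 + 6·(-1108) = -7359
Change in N: -7359 − (-3541) = -3818

-3818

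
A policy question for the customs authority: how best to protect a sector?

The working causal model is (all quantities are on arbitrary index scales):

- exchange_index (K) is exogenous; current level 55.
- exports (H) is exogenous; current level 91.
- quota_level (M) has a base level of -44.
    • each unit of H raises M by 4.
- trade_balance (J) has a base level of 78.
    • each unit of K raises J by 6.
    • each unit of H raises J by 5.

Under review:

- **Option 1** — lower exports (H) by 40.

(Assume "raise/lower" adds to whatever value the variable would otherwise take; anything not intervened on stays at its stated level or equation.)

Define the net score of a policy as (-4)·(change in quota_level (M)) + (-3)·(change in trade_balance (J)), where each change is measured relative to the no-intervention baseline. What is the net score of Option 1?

1240

Baseline:
  K = 55
  H = 91
  M = -44 + 4·91 = 320
  J = 78 + 6·55 + 5·91 = 863
Option 1 (H − 40):
  K = 55
  H = 91 − 40 = 51
  M = -44 + 4·51 = 160
  J = 78 + 6·55 + 5·51 = 663
ΔM = 160 − 320 = -160; ΔJ = 663 − 863 = -200
Score = (-4)·(-160) + (-3)·(-200) = 1240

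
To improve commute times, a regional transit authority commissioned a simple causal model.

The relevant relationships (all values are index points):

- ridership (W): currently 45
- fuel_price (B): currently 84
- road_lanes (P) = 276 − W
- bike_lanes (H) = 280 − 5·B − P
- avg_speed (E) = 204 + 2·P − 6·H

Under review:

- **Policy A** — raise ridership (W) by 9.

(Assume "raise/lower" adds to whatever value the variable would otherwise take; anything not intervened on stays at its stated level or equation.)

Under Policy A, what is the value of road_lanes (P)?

222

Policy A (W + 9):
  W = 45 + 9 = 54
  P = 276 − 54 = 222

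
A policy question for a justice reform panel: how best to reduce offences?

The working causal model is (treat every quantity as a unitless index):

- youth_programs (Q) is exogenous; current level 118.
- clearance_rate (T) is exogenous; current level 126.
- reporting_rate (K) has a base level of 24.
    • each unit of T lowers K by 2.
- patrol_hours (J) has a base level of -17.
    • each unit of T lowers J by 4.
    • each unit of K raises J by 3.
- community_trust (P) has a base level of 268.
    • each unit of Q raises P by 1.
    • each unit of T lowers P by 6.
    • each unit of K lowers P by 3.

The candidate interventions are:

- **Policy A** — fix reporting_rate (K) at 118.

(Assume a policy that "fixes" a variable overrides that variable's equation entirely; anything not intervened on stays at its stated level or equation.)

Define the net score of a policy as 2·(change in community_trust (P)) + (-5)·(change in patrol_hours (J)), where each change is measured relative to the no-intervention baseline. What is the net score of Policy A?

Baseline:
  Q = 118
  T = 126
  K = 24 − 2·126 = -228
  J = -17 − 4·126 + 3·(-228) = -1205
  P = 268 + 118 − 6·126 − 3·(-228) = 314
Policy A (K := 118):
  Q = 118
  T = 126
  K = 118
  J = -17 − 4·126 + 3·118 = -167
  P = 268 + 118 − 6·126 − 3·118 = -724
ΔP = -724 − 314 = -1038; ΔJ = -167 − (-1205) = 1038
Score = 2·(-1038) + (-5)·1038 = -7266

-7266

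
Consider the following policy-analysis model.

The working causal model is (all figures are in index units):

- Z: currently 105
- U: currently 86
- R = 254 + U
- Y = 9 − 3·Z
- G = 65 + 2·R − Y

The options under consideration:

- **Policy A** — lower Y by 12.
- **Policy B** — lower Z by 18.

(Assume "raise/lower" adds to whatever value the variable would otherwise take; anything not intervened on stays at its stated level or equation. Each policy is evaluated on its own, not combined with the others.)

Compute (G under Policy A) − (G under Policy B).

Policy A (Y − 12):
  Z = 105
  U = 86
  R = 254 + 86 = 340
  Y = 9 − 3·105 (−12 from intervention) = -318
  G = 65 + 2·340 − (-318) = 1063
Policy B (Z − 18):
  Z = 105 − 18 = 87
  U = 86
  R = 254 + 86 = 340
  Y = 9 − 3·87 = -252
  G = 65 + 2·340 − (-252) = 997
G: 1063 − 997 = 66

66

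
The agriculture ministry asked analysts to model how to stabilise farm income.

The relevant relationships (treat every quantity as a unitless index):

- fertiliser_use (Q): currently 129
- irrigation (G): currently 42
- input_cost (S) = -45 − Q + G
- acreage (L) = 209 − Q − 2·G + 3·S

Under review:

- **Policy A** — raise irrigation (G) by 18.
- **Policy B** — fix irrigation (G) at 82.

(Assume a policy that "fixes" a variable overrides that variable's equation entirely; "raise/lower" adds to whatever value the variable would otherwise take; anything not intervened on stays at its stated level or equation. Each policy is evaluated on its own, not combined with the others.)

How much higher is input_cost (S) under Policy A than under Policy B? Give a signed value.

-22

Policy A (G + 18):
  Q = 129
  G = 42 + 18 = 60
  S = -45 − 129 + 60 = -114
Policy B (G := 82):
  Q = 129
  G = 82
  S = -45 − 129 + 82 = -92
S: -114 − (-92) = -22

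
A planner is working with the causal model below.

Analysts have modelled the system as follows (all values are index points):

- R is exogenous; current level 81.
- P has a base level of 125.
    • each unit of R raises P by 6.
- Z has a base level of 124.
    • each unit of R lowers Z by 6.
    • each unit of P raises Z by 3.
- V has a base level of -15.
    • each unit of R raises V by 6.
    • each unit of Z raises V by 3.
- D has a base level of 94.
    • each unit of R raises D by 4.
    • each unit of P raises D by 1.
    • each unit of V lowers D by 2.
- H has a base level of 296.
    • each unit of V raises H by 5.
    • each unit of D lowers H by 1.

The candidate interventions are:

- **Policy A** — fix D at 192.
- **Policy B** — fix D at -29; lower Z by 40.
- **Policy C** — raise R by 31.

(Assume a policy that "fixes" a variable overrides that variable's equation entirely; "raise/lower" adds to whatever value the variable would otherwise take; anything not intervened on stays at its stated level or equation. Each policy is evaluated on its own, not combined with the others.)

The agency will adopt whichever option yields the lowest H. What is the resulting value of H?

24145

Policy A (D := 192):
  R = 81
  P = 125 + 6·81 = 611
  Z = 124 − 6·81 + 3·611 = 1471
  V = -15 + 6·81 + 3·1471 = 4884
  D = 192
  H = 296 + 5·4884 − 192 = 24524
Policy B (D := -29, Z − 40):
  R = 81
  P = 125 + 6·81 = 611
  Z = 124 − 6·81 + 3·611 (−40 from intervention) = 1431
  V = -15 + 6·81 + 3·1431 = 4764
  D = -29
  H = 296 + 5·4764 − (-29) = 24145
Policy C (R + 31):
  R = 81 + 31 = 112
  P = 125 + 6·112 = 797
  Z = 124 − 6·112 + 3·797 = 1843
  V = -15 + 6·112 + 3·1843 = 6186
  D = 94 + 4·112 + 797 − 2·6186 = -11033
  H = 296 + 5·6186 − (-11033) = 42259
Comparing — Policy A: H=24524, Policy B: H=24145, Policy C: H=42259. Lowest is 24145 (Policy B).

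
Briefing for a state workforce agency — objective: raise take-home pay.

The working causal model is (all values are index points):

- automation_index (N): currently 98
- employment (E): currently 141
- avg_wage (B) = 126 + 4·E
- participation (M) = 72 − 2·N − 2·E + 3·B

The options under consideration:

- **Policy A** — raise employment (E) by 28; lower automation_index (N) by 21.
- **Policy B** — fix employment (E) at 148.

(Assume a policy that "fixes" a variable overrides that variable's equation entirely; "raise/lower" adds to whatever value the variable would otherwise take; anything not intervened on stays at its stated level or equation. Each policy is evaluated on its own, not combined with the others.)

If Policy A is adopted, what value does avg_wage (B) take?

802

Policy A (E + 28, N − 21):
  E = 141 + 28 = 169
  B = 126 + 4·169 = 802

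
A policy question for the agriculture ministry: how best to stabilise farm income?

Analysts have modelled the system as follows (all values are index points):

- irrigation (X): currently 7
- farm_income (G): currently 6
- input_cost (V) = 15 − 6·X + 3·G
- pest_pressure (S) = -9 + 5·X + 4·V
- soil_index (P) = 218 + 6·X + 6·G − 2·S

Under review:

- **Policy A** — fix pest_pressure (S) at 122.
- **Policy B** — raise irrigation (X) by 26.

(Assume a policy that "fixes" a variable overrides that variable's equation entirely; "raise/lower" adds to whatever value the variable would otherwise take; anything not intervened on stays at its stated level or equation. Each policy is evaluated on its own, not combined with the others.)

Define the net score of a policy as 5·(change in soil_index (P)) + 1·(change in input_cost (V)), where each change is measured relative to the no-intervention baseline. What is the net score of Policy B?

5564

Baseline:
  X = 7
  G = 6
  V = 15 − 6·7 + 3·6 = -9
  S = -9 + 5·7 + 4·(-9) = -10
  P = 218 + 6·7 + 6·6 − 2·(-10) = 316
Policy B (X + 26):
  X = 7 + 26 = 33
  G = 6
  V = 15 − 6·33 + 3·6 = -165
  S = -9 + 5·33 + 4·(-165) = -504
  P = 218 + 6·33 + 6·6 − 2·(-504) = 1460
ΔP = 1460 − 316 = 1144; ΔV = -165 − (-9) = -156
Score = 5·1144 + 1·(-156) = 5564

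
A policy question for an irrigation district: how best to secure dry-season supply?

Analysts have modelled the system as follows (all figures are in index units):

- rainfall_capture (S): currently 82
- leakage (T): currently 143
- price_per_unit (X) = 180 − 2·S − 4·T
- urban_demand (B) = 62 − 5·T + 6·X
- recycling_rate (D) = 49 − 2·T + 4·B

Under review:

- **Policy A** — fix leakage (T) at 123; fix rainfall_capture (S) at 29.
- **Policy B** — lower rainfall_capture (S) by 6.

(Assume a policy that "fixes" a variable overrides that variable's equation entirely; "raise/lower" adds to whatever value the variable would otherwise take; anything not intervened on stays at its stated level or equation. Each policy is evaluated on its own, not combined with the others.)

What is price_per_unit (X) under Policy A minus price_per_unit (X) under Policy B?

Policy A (T := 123, S := 29):
  S = 29
  T = 123
  X = 180 − 2·29 − 4·123 = -370
Policy B (S − 6):
  S = 82 − 6 = 76
  T = 143
  X = 180 − 2·76 − 4·143 = -544
X: -370 − (-544) = 174

174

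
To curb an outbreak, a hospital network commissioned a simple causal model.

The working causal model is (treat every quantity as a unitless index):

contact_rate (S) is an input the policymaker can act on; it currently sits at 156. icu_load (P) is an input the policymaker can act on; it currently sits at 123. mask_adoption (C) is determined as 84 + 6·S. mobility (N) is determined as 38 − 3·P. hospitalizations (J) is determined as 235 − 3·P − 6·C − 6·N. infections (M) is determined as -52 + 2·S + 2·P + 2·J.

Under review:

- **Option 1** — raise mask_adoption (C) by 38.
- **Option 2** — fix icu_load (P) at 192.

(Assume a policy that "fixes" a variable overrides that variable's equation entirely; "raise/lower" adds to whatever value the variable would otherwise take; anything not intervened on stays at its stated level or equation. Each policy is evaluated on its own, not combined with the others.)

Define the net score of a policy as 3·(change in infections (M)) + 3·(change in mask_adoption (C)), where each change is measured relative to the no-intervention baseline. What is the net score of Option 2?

6624

Baseline:
  S = 156
  P = 123
  C = 84 + 6·156 = 1020
  N = 38 − 3·123 = -331
  J = 235 − 3·123 − 6·1020 − 6·(-331) = -4268
  M = -52 + 2·156 + 2·123 + 2·(-4268) = -8030
Option 2 (P := 192):
  S = 156
  P = 192
  C = 84 + 6·156 = 1020
  N = 38 − 3·192 = -538
  J = 235 − 3·192 − 6·1020 − 6·(-538) = -3233
  M = -52 + 2·156 + 2·192 + 2·(-3233) = -5822
ΔM = -5822 − (-8030) = 2208; ΔC = 1020 − 1020 = 0
Score = 3·2208 + 3·0 = 6624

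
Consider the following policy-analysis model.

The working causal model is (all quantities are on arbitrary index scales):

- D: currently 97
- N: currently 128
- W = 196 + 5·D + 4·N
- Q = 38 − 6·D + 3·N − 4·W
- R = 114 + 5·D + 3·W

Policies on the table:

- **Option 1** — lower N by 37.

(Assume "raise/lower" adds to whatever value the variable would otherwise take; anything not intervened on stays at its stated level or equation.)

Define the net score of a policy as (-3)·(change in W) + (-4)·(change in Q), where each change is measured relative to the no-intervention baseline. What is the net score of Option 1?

Baseline:
  D = 97
  N = 128
  W = 196 + 5·97 + 4·128 = 1193
  Q = 38 − 6·97 + 3·128 − 4·1193 = -4932
Option 1 (N − 37):
  D = 97
  N = 128 − 37 = 91
  W = 196 + 5·97 + 4·91 = 1045
  Q = 38 − 6·97 + 3·91 − 4·1045 = -4451
ΔW = 1045 − 1193 = -148; ΔQ = -4451 − (-4932) = 481
Score = (-3)·(-148) + (-4)·481 = -1480

-1480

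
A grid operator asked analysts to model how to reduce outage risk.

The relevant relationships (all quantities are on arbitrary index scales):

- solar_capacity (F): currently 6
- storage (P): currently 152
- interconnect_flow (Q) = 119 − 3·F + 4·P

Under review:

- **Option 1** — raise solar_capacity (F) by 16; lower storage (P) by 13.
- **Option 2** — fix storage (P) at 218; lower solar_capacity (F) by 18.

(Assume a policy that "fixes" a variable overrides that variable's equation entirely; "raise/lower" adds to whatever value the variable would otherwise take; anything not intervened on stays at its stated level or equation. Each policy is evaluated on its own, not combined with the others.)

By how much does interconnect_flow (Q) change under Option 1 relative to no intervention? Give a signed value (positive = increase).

Baseline:
  F = 6
  P = 152
  Q = 119 − 3·6 + 4·152 = 709
Option 1 (F + 16, P − 13):
  F = 6 + 16 = 22
  P = 152 − 13 = 139
  Q = 119 − 3·22 + 4·139 = 609
Change in Q: 609 − 709 = -100

-100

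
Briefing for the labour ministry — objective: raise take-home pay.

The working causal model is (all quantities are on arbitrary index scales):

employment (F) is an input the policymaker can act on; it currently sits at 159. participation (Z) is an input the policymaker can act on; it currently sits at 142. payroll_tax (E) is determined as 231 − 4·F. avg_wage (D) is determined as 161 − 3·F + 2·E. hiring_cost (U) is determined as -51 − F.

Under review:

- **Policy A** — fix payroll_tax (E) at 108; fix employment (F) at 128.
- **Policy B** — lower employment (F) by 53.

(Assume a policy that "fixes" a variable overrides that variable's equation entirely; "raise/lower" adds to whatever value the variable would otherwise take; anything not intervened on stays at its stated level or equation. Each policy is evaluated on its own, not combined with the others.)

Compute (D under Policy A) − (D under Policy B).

Policy A (E := 108, F := 128):
  F = 128
  E = 108
  D = 161 − 3·128 + 2·108 = -7
Policy B (F − 53):
  F = 159 − 53 = 106
  E = 231 − 4·106 = -193
  D = 161 − 3·106 + 2·(-193) = -543
D: -7 − (-543) = 536

536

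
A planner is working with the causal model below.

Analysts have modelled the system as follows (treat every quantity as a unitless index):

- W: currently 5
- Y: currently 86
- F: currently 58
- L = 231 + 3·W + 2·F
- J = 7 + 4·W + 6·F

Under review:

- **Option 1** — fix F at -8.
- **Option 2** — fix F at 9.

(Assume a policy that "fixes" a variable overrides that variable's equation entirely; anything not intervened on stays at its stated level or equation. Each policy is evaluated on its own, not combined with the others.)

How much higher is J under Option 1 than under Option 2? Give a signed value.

Option 1 (F := -8):
  W = 5
  F = -8
  J = 7 + 4·5 + 6·(-8) = -21
Option 2 (F := 9):
  W = 5
  F = 9
  J = 7 + 4·5 + 6·9 = 81
J: -21 − 81 = -102

-102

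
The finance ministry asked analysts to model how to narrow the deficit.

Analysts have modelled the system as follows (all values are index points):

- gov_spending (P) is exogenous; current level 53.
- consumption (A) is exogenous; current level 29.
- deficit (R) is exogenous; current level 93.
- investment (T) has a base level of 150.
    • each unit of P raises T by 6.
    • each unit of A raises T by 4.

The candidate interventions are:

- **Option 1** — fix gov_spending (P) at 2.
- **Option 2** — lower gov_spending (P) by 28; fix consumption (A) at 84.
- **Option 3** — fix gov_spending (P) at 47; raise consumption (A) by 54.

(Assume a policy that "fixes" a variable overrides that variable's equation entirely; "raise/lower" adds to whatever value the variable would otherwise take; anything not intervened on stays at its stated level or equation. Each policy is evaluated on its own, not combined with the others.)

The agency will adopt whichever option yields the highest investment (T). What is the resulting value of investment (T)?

764

Option 1 (P := 2):
  P = 2
  A = 29
  T = 150 + 6·2 + 4·29 = 278
Option 2 (P − 28, A := 84):
  P = 53 − 28 = 25
  A = 84
  T = 150 + 6·25 + 4·84 = 636
Option 3 (P := 47, A + 54):
  P = 47
  A = 29 + 54 = 83
  T = 150 + 6·47 + 4·83 = 764
Comparing — Option 1: T=278, Option 2: T=636, Option 3: T=764. Highest is 764 (Option 3).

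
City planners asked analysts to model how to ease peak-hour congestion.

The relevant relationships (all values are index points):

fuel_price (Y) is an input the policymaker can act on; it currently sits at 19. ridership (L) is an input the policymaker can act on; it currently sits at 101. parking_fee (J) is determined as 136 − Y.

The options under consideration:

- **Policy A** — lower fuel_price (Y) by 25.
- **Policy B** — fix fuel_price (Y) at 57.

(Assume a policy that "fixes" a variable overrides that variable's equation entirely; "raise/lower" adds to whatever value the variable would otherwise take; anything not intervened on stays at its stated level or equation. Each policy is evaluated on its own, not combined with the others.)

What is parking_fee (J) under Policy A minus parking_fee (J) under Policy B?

Policy A (Y − 25):
  Y = 19 − 25 = -6
  J = 136 − (-6) = 142
Policy B (Y := 57):
  Y = 57
  J = 136 − 57 = 79
J: 142 − 79 = 63

63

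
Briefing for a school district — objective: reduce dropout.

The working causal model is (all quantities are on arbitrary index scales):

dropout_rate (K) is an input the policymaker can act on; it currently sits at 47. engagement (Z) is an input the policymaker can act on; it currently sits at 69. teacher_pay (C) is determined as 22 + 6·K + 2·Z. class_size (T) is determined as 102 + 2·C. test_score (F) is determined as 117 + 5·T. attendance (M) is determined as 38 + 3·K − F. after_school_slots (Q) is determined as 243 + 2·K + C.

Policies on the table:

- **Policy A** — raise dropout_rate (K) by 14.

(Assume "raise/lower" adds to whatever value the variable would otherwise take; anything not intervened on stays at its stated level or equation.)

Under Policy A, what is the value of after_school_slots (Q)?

Policy A (K + 14):
  K = 47 + 14 = 61
  Z = 69
  C = 22 + 6·61 + 2·69 = 526
  Q = 243 + 2·61 + 526 = 891

891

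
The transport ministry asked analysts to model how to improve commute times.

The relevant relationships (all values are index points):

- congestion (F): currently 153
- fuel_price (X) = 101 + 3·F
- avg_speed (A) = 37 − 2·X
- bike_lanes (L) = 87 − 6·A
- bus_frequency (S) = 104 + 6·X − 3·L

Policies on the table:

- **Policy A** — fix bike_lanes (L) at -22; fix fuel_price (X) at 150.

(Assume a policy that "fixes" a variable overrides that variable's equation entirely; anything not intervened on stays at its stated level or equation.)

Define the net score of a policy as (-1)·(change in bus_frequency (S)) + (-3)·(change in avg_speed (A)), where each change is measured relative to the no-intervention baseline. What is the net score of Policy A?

Baseline:
  F = 153
  X = 101 + 3·153 = 560
  A = 37 − 2·560 = -1083
  L = 87 − 6·(-1083) = 6585
  S = 104 + 6·560 − 3·6585 = -16291
Policy A (L := -22, X := 150):
  F = 153
  X = 150
  A = 37 − 2·150 = -263
  L = -22
  S = 104 + 6·150 − 3·(-22) = 1070
ΔS = 1070 − (-16291) = 17361; ΔA = -263 − (-1083) = 820
Score = (-1)·17361 + (-3)·820 = -19821

-19821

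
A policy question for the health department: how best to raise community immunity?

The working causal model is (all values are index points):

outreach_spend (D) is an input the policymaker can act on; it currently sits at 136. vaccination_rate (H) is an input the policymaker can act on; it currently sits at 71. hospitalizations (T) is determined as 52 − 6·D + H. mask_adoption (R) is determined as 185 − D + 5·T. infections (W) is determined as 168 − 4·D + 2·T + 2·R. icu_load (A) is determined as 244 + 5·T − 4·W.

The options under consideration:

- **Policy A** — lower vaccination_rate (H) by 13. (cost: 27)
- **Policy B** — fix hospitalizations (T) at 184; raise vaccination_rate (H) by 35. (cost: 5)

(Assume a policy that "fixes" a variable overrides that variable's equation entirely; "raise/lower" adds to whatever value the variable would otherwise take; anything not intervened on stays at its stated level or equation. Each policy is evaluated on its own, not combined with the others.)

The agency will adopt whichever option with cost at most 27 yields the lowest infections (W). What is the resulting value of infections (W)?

Policy A (H − 13):
  D = 136
  H = 71 − 13 = 58
  T = 52 − 6·136 + 58 = -706
  R = 185 − 136 + 5·(-706) = -3481
  W = 168 − 4·136 + 2·(-706) + 2·(-3481) = -8750
Policy B (T := 184, H + 35):
  D = 136
  H = 71 + 35 = 106
  T = 184
  R = 185 − 136 + 5·184 = 969
  W = 168 − 4·136 + 2·184 + 2·969 = 1930
Comparing — Policy A: W=-8750, Policy B: W=1930. Lowest is -8750 (Policy A).

-8750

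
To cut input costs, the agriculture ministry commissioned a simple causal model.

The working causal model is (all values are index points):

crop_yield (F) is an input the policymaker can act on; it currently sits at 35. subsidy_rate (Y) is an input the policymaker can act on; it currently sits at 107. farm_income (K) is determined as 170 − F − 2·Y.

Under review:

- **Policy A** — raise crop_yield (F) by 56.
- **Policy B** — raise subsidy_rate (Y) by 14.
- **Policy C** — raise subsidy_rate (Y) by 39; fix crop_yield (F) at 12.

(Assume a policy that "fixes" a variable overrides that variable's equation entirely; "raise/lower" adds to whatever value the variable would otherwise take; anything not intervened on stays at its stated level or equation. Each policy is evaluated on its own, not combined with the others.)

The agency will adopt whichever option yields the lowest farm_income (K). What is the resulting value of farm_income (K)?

-135

Policy A (F + 56):
  F = 35 + 56 = 91
  Y = 107
  K = 170 − 91 − 2·107 = -135
Policy B (Y + 14):
  F = 35
  Y = 107 + 14 = 121
  K = 170 − 35 − 2·121 = -107
Policy C (Y + 39, F := 12):
  F = 12
  Y = 107 + 39 = 146
  K = 170 − 12 − 2·146 = -134
Comparing — Policy A: K=-135, Policy B: K=-107, Policy C: K=-134. Lowest is -135 (Policy A).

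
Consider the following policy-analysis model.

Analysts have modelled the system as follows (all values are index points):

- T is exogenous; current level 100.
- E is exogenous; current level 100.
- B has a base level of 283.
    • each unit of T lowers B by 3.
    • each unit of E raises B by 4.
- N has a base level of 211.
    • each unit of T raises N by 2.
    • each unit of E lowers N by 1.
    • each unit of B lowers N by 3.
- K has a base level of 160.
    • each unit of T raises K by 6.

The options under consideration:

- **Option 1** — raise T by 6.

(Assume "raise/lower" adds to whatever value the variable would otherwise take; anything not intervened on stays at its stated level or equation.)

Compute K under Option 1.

796

Option 1 (T + 6):
  T = 100 + 6 = 106
  K = 160 + 6·106 = 796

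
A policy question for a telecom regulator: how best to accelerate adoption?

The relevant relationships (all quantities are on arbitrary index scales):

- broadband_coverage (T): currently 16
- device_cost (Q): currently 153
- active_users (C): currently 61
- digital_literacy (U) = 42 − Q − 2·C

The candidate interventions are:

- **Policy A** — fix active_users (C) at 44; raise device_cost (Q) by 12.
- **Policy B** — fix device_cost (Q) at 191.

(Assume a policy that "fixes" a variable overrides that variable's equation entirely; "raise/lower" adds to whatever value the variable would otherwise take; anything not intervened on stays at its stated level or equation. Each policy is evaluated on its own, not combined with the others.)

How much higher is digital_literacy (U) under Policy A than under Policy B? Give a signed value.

60

Policy A (C := 44, Q + 12):
  Q = 153 + 12 = 165
  C = 44
  U = 42 − 165 − 2·44 = -211
Policy B (Q := 191):
  Q = 191
  C = 61
  U = 42 − 191 − 2·61 = -271
U: -211 − (-271) = 60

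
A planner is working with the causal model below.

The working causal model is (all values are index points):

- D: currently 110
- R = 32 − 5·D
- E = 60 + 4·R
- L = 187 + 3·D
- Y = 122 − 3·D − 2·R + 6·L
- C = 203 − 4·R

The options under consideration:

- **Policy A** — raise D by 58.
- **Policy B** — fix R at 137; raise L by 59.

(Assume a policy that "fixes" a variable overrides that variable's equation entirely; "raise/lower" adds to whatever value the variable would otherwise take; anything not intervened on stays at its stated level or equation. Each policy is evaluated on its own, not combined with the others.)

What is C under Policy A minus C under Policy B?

3780

Policy A (D + 58):
  D = 110 + 58 = 168
  R = 32 − 5·168 = -808
  C = 203 − 4·(-808) = 3435
Policy B (R := 137, L + 59):
  D = 110
  R = 137
  C = 203 − 4·137 = -345
C: 3435 − (-345) = 3780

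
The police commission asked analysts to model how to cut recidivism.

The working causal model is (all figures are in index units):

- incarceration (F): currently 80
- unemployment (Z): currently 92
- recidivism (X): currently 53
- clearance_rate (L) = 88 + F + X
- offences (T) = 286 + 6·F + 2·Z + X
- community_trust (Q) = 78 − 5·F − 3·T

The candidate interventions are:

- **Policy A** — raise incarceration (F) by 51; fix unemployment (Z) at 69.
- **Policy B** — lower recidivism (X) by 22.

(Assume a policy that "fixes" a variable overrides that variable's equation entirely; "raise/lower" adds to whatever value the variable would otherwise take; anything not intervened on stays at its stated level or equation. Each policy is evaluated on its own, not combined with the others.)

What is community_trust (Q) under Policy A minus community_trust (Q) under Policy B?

-1101

Policy A (F + 51, Z := 69):
  F = 80 + 51 = 131
  Z = 69
  X = 53
  T = 286 + 6·131 + 2·69 + 53 = 1263
  Q = 78 − 5·131 − 3·1263 = -4366
Policy B (X − 22):
  F = 80
  Z = 92
  X = 53 − 22 = 31
  T = 286 + 6·80 + 2·92 + 31 = 981
  Q = 78 − 5·80 − 3·981 = -3265
Q: -4366 − (-3265) = -1101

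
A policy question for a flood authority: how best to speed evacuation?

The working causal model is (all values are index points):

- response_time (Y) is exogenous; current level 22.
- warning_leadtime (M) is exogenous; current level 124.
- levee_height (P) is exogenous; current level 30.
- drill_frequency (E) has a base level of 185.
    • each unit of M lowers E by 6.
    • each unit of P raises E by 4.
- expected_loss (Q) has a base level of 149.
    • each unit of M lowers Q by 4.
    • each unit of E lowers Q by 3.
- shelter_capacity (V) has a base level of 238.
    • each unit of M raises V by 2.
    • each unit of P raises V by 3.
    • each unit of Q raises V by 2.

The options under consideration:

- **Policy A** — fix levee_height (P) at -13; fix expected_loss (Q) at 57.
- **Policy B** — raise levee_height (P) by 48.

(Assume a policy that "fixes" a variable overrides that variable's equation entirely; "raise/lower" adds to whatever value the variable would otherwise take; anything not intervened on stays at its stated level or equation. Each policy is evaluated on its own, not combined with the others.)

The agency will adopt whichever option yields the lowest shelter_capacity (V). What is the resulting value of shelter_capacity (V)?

Policy A (P := -13, Q := 57):
  M = 124
  P = -13
  E = 185 − 6·124 + 4·(-13) = -611
  Q = 57
  V = 238 + 2·124 + 3·(-13) + 2·57 = 561
Policy B (P + 48):
  M = 124
  P = 30 + 48 = 78
  E = 185 − 6·124 + 4·78 = -247
  Q = 149 − 4·124 − 3·(-247) = 394
  V = 238 + 2·124 + 3·78 + 2·394 = 1508
Comparing — Policy A: V=561, Policy B: V=1508. Lowest is 561 (Policy A).

561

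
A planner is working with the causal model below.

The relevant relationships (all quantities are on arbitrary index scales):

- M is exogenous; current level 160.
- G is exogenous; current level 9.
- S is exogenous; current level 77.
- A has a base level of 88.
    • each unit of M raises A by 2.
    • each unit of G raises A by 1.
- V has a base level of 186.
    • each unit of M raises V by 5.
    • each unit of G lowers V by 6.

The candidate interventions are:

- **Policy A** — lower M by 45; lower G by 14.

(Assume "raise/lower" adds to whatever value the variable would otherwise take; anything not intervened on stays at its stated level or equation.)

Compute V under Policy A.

Policy A (M − 45, G − 14):
  M = 160 − 45 = 115
  G = 9 − 14 = -5
  V = 186 + 5·115 − 6·(-5) = 791

791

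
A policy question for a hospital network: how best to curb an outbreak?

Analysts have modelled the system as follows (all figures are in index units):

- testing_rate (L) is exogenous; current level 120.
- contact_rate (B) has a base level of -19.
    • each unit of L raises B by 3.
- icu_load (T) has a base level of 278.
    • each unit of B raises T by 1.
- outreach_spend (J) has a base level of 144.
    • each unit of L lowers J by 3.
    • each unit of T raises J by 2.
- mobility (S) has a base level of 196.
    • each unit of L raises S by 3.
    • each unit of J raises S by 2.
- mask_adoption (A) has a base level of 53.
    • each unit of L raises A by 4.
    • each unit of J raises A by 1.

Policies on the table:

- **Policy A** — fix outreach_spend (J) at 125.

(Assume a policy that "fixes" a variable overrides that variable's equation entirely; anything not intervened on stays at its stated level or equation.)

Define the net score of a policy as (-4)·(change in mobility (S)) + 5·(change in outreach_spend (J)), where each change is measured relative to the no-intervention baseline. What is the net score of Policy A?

2691

Baseline:
  L = 120
  B = -19 + 3·120 = 341
  T = 278 + 341 = 619
  J = 144 − 3·120 + 2·619 = 1022
  S = 196 + 3·120 + 2·1022 = 2600
Policy A (J := 125):
  L = 120
  B = -19 + 3·120 = 341
  T = 278 + 341 = 619
  J = 125
  S = 196 + 3·120 + 2·125 = 806
ΔS = 806 − 2600 = -1794; ΔJ = 125 − 1022 = -897
Score = (-4)·(-1794) + 5·(-897) = 2691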